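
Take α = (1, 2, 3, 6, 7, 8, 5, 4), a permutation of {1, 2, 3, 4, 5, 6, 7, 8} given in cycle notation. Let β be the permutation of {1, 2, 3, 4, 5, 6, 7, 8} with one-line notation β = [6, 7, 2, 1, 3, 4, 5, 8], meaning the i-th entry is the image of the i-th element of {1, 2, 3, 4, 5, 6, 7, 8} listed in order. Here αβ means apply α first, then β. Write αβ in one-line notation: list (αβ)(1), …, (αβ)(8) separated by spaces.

(αβ)(x) = β(α(x)). Computing each image: β(α(1)) = β(2) = 7, β(α(2)) = β(3) = 2, β(α(3)) = β(6) = 4, β(α(4)) = β(1) = 6, β(α(5)) = β(4) = 1, β(α(6)) = β(7) = 5, β(α(7)) = β(8) = 8, β(α(8)) = β(5) = 3.
Hence αβ = [7 2 4 6 1 5 8 3].

7 2 4 6 1 5 8 3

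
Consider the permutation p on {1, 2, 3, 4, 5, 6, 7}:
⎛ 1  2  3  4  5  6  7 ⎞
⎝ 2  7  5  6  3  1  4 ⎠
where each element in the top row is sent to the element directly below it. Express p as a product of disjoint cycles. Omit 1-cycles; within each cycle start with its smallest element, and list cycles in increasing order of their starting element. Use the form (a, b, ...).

Iterating p from 1 gives 1 → 2 → 7 → 4 → 6 → 1; that is the 5-cycle (1, 2, 7, 4, 6).
Repeating from the next unused element and collecting all non-trivial cycles gives (1, 2, 7, 4, 6)(3, 5).

(1, 2, 7, 4, 6)(3, 5)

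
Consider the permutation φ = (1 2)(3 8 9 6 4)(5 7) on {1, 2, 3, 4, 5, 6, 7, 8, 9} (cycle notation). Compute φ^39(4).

6

4 lies in the 5-cycle (3 8 9 6 4).
On a 5-cycle, φ^5 is the identity, so φ^39 = φ^4 there (39 ≡ 4 mod 5).
Advancing 4 steps from 4: 4 → 3 → 8 → 9 → 6.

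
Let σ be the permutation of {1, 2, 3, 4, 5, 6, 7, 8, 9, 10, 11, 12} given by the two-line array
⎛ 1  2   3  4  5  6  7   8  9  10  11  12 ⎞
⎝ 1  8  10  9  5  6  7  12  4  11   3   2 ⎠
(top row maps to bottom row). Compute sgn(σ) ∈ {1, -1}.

-1

In disjoint-cycle form the cycle lengths are 3, 3, 2, 1, 1, 1, 1.
A cycle of length ℓ contributes ℓ−1 transpositions, so σ is a product of 2 + 2 + 1 = 5 transpositions — odd.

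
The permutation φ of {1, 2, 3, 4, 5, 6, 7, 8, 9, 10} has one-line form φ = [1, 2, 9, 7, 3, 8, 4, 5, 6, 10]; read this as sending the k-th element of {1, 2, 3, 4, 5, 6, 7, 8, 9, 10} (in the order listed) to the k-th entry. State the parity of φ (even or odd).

In disjoint-cycle form the cycle lengths are 5, 2, 1, 1, 1.
A cycle of length ℓ contributes ℓ−1 transpositions, so φ is a product of 4 + 1 = 5 transpositions — odd.

odd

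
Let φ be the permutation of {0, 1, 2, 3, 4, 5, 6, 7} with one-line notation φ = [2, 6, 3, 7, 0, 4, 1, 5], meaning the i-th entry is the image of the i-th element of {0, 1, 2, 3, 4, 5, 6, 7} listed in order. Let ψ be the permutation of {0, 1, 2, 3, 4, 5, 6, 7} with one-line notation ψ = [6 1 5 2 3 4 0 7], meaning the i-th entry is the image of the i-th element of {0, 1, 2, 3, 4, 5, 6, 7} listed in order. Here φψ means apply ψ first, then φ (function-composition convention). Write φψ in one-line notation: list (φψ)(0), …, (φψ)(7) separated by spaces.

(φψ)(x) = φ(ψ(x)). Computing each image: φ(ψ(0)) = φ(6) = 1, φ(ψ(1)) = φ(1) = 6, φ(ψ(2)) = φ(5) = 4, φ(ψ(3)) = φ(2) = 3, φ(ψ(4)) = φ(3) = 7, φ(ψ(5)) = φ(4) = 0, φ(ψ(6)) = φ(0) = 2, φ(ψ(7)) = φ(7) = 5.
Hence φψ = [1 6 4 3 7 0 2 5].

1 6 4 3 7 0 2 5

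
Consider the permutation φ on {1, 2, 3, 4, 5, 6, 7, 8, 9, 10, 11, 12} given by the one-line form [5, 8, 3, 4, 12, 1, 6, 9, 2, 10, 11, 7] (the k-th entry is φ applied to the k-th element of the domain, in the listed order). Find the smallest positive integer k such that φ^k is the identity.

Decomposing into disjoint cycles gives cycle lengths 5, 3, 1, 1, 1, 1.
The order of φ is the least common multiple of its cycle lengths: lcm(5, 3) = 15.

15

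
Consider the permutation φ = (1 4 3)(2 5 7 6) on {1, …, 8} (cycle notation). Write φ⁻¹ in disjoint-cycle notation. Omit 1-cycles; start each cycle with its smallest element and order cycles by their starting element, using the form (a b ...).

(1 3 4)(2 6 7 5)

The inverse reverses each cycle.
After reversing and putting each cycle's least element first, φ⁻¹ = (1 3 4)(2 6 7 5).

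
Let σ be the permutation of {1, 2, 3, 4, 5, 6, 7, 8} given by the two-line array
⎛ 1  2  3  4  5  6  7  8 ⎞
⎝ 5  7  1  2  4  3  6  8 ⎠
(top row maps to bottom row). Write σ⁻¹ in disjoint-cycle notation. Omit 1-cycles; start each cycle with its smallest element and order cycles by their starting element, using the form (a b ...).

First write σ in disjoint cycles: (1 5 4 2 7 6 3).
The inverse reverses every cycle; in canonical form, σ⁻¹ = (1 3 6 7 2 4 5).

(1 3 6 7 2 4 5)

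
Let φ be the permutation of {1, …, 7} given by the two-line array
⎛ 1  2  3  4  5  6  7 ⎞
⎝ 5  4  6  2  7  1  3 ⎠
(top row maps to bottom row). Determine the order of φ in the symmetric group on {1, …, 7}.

Writing φ as disjoint cycles, the cycle lengths are 5, 2.
Since disjoint cycles commute, ord(φ) = lcm(5, 2) = 10.

10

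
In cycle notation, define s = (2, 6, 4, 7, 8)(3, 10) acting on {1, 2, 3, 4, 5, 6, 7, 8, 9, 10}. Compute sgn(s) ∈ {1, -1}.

-1

The cycle lengths are 5, 2, 1, 1, 1.
A cycle is odd iff its length is even; s has 1 even-length cycle, so sgn(s) = (−1)^1 and s is odd.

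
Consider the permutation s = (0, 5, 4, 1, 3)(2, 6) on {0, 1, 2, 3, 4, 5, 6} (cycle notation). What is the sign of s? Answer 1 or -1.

-1

The cycle lengths are 5, 2.
A cycle of length ℓ contributes ℓ−1 transpositions, so s is a product of 4 + 1 = 5 transpositions — odd.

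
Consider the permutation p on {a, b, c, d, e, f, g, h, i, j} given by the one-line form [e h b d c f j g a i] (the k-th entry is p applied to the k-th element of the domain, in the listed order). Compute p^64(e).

Tracing e → c → … returns to e after 8 steps, so e lies in an 8-cycle (a e c b h g j i).
Since the cycle has length 8, p^64 acts on it the same as p^0 (64 mod 8 = 0).
So p^64(e) = e.

e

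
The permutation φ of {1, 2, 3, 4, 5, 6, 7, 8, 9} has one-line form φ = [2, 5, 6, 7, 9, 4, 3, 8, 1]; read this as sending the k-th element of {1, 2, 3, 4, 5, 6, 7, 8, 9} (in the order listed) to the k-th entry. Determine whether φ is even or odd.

even

In disjoint-cycle form the cycle lengths are 4, 4, 1.
A cycle is odd iff its length is even; φ has 2 even-length cycles, so sgn(φ) = (−1)^2 and φ is even.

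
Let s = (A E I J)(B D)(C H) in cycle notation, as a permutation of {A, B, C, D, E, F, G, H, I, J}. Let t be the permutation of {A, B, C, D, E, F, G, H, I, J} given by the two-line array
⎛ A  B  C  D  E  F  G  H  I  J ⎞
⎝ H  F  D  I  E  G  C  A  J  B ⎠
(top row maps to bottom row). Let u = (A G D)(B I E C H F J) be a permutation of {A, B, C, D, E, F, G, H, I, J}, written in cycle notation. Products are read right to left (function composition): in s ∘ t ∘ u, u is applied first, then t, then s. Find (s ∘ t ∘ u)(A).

H

Chase A: u(A) = G; t(G) = C; s(C) = H. Hence (s ∘ t ∘ u)(A) = H.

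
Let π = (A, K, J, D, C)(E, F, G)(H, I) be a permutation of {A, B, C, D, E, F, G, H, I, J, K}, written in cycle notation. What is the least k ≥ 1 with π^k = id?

30

The cycle type of π is (5, 3, 2, 1).
The order of π is the least common multiple of its cycle lengths: lcm(5, 3, 2) = 30.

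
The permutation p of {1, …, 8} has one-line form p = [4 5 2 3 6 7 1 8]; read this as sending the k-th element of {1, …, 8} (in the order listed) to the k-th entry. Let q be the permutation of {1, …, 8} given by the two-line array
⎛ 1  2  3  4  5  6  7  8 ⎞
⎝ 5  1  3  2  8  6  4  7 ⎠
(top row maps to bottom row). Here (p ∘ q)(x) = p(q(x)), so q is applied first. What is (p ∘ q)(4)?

First apply q: q(4) = 2, then p(2) = 5. Thus (p ∘ q)(4) = 5.

5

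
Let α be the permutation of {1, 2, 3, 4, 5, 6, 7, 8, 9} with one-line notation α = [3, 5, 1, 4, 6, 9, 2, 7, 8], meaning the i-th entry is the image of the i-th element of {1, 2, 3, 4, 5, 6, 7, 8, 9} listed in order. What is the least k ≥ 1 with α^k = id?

Decomposing into disjoint cycles gives cycle lengths 6, 2, 1.
Since disjoint cycles commute, ord(α) = lcm(6, 2) = 6.

6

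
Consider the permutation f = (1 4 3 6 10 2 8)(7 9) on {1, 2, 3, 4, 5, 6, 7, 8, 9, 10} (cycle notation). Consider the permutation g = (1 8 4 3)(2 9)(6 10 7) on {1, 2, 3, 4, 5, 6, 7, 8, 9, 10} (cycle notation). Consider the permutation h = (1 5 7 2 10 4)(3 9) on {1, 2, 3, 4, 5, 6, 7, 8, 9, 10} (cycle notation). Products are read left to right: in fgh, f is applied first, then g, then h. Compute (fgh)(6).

2

(fgh)(6) = h(g(f(6))). f(6) = 10, then g(10) = 7, then h(7) = 2, so the result is 2.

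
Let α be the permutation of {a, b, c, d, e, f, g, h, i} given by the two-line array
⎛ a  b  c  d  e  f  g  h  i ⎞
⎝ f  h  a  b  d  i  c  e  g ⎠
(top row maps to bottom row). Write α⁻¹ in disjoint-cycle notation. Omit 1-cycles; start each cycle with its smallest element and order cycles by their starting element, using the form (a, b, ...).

The cycle decomposition of α is (a, f, i, g, c)(b, h, e, d).
The inverse reverses every cycle; in canonical form, α⁻¹ = (a, c, g, i, f)(b, d, e, h).

(a, c, g, i, f)(b, d, e, h)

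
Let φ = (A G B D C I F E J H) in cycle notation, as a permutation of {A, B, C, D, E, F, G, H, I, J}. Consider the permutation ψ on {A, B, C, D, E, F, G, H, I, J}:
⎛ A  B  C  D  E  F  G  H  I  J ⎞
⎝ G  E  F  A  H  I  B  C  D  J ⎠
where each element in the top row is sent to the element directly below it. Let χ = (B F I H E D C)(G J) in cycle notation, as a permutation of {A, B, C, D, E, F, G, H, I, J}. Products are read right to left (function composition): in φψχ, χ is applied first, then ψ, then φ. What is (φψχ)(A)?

Apply the permutations in order: χ(A) = A, then ψ(A) = G, then φ(G) = B. So (φψχ)(A) = B.

B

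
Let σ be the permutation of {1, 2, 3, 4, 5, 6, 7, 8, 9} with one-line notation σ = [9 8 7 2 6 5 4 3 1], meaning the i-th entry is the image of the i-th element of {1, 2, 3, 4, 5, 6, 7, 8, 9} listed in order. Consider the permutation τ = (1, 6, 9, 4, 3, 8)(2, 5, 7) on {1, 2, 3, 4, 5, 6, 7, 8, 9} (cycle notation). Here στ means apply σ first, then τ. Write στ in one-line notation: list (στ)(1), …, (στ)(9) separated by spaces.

4 1 2 5 9 7 3 8 6

Chase each element through σ then τ: 1 → 9 → 4; 2 → 8 → 1; 3 → 7 → 2; 4 → 2 → 5; 5 → 6 → 9; 6 → 5 → 7; 7 → 4 → 3; 8 → 3 → 8; 9 → 1 → 6.
So στ in one-line form is 4 1 2 5 9 7 3 8 6.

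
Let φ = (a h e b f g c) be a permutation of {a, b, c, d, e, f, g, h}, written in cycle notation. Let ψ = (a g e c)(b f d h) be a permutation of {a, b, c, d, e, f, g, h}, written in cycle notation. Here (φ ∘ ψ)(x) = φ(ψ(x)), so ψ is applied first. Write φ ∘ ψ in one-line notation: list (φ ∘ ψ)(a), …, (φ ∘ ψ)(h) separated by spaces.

c g h e a d b f

For each element, apply ψ then φ: a → g → c; b → f → g; c → a → h; d → h → e; e → c → a; f → d → d; g → e → b; h → b → f.
So φ ∘ ψ in one-line form is c g h e a d b f.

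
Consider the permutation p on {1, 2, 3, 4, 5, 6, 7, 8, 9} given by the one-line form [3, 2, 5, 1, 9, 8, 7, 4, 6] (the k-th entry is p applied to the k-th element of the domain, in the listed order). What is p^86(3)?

9

Tracing 3 → 5 → … returns to 3 after 7 steps, so 3 lies in a 7-cycle (1 3 5 9 6 8 4).
On a 7-cycle, p^7 is the identity, so p^86 = p^2 there (86 ≡ 2 mod 7).
Advancing 2 steps from 3: 3 → 5 → 9.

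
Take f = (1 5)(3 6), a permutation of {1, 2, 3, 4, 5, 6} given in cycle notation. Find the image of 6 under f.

In the cycle (3 6), 6 is followed by 3, so f(6) = 3.

3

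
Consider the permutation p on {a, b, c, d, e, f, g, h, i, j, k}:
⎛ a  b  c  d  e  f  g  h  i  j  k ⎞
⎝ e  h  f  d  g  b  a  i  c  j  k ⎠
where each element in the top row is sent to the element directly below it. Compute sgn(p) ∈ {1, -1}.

In disjoint-cycle form the cycle lengths are 5, 3, 1, 1, 1.
A cycle of length ℓ contributes ℓ−1 transpositions, so p is a product of 4 + 2 = 6 transpositions — even.

1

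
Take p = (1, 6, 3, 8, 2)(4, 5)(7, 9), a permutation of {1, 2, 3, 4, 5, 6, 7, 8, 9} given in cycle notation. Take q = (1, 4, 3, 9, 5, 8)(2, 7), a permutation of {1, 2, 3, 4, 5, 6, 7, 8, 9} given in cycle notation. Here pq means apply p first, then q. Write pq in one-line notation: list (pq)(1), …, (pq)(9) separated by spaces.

Chase each element through p then q: 1 → 6 → 6; 2 → 1 → 4; 3 → 8 → 1; 4 → 5 → 8; 5 → 4 → 3; 6 → 3 → 9; 7 → 9 → 5; 8 → 2 → 7; 9 → 7 → 2.
Collecting the images, pq = [6 4 1 8 3 9 5 7 2].

6 4 1 8 3 9 5 7 2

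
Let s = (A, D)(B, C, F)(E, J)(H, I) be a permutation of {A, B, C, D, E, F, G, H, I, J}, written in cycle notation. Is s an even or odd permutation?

odd

The cycle lengths are 3, 2, 2, 2, 1.
A cycle of length ℓ contributes ℓ−1 transpositions, so s is a product of 2 + 1 + 1 + 1 = 5 transpositions — odd.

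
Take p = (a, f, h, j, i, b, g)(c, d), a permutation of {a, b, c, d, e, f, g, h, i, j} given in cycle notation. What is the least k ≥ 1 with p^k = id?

14

The cycle type of p is (7, 2, 1).
Since disjoint cycles commute, ord(p) = lcm(7, 2) = 14.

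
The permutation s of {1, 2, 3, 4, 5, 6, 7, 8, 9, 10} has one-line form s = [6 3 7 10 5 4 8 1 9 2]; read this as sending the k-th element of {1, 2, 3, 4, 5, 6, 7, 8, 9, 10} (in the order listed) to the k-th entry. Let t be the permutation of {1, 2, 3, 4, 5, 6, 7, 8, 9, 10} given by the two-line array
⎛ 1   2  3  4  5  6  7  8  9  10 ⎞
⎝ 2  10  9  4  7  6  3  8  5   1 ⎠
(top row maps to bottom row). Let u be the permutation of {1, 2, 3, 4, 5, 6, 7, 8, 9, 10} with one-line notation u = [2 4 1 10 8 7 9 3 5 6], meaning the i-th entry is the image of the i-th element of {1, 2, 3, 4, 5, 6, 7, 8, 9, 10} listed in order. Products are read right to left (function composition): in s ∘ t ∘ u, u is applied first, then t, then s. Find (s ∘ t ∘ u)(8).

Chase 8: u(8) = 3; t(3) = 9; s(9) = 9. Hence (s ∘ t ∘ u)(8) = 9.

9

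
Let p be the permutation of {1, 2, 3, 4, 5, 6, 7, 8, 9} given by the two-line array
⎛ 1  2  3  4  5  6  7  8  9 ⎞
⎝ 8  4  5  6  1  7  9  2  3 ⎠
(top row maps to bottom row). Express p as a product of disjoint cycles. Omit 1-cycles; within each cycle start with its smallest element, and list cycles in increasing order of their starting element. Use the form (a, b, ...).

Start at 1 and follow images: 1 → 8 → 2 → 4 → 6 → 7 → 9 → 3 → 5 → 1, giving the cycle (1, 8, 2, 4, 6, 7, 9, 3, 5).
Repeating from the next unused element and collecting all non-trivial cycles gives (1, 8, 2, 4, 6, 7, 9, 3, 5).

(1, 8, 2, 4, 6, 7, 9, 3, 5)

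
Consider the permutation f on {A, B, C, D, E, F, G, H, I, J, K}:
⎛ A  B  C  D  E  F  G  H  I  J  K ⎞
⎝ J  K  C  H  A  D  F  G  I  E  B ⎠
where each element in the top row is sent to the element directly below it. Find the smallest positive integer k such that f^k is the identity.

The disjoint-cycle form of f has cycle lengths 4, 3, 2, 1, 1.
The order of f is the least common multiple of its cycle lengths: lcm(4, 3, 2) = 12.

12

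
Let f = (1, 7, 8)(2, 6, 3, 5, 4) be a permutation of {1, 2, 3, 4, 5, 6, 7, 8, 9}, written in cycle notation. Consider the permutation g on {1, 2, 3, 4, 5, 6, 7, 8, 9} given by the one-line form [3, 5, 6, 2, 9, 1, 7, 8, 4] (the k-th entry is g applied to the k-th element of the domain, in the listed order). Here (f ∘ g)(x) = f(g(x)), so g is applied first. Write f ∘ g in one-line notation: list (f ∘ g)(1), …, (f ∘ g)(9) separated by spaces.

(f ∘ g)(x) = f(g(x)). Computing each image: f(g(1)) = f(3) = 5, f(g(2)) = f(5) = 4, f(g(3)) = f(6) = 3, f(g(4)) = f(2) = 6, f(g(5)) = f(9) = 9, f(g(6)) = f(1) = 7, f(g(7)) = f(7) = 8, f(g(8)) = f(8) = 1, f(g(9)) = f(4) = 2.
Hence f ∘ g = [5 4 3 6 9 7 8 1 2].

5 4 3 6 9 7 8 1 2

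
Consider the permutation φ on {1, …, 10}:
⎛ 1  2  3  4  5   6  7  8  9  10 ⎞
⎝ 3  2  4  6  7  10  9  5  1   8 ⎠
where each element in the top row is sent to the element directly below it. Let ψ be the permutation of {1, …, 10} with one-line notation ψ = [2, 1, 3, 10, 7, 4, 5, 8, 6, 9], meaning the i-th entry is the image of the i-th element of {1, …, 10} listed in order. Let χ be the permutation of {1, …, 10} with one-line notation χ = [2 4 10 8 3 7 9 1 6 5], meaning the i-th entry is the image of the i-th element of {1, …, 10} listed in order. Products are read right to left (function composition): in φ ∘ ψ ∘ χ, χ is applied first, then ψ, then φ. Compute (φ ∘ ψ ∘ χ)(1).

Apply the permutations in order: χ(1) = 2, then ψ(2) = 1, then φ(1) = 3. So (φ ∘ ψ ∘ χ)(1) = 3.

3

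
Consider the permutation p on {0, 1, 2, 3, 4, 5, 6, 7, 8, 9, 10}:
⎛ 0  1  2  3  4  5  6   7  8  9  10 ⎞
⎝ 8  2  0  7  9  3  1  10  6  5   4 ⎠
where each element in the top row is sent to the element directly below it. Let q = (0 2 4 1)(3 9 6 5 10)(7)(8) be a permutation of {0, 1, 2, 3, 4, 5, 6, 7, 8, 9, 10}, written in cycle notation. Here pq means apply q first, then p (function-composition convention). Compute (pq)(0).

0

q(0) = 2, then p(2) = 0; composing gives (pq)(0) = 0.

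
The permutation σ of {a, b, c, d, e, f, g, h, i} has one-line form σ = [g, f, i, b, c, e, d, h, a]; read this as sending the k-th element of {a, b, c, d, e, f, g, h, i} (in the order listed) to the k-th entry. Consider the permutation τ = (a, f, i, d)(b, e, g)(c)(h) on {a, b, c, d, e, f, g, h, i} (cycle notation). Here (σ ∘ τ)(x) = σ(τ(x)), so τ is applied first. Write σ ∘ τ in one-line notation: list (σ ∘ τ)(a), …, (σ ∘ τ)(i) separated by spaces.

e c i g d a f h b

Chase each element through τ then σ: a → f → e; b → e → c; c → c → i; d → a → g; e → g → d; f → i → a; g → b → f; h → h → h; i → d → b.
Collecting the images, σ ∘ τ = [e c i g d a f h b].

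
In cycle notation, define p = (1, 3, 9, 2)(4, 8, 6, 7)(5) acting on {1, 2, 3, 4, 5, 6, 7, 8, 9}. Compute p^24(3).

3

3 lies in the 4-cycle (1, 3, 9, 2).
Powers repeat with period 4 on this cycle, and 24 mod 4 = 0, so p^24(3) = p^0(3).
So p^24(3) = 3.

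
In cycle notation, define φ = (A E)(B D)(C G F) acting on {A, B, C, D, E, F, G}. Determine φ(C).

G

Within (C G F), C ↦ G.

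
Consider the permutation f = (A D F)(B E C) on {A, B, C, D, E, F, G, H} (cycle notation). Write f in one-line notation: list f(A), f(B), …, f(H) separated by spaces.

Reading each image from the cycles: A→D, B→E, C→B, D→F, E→C, F→A, G→G, H→H.
Listing these in domain order gives D E B F C A G H.

D E B F C A G H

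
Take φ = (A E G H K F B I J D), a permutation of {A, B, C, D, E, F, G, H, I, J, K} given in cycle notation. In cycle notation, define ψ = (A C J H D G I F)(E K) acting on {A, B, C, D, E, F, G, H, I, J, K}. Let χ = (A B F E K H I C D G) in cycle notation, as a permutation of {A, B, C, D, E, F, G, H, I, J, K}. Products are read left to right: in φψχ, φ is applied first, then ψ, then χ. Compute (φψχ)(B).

Chase B: φ(B) = I; ψ(I) = F; χ(F) = E. Hence (φψχ)(B) = E.

E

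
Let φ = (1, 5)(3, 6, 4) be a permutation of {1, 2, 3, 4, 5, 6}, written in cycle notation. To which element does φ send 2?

2

2 does not appear in any cycle of φ, so it is a fixed point: φ(2) = 2.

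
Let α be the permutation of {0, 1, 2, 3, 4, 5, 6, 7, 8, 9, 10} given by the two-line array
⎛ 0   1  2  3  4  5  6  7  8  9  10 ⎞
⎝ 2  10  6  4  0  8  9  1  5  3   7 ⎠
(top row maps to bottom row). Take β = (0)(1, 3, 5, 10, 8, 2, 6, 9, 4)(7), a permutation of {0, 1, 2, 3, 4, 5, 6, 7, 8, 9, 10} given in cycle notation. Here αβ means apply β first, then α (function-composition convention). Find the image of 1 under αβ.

First apply β: β(1) = 3, then α(3) = 4. Thus (αβ)(1) = 4.

4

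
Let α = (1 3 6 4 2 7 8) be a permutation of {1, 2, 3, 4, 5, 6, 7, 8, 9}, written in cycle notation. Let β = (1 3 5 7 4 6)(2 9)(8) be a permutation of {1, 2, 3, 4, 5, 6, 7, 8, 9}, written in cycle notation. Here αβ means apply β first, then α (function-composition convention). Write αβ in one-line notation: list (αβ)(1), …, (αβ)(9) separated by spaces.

6 9 5 4 8 3 2 1 7

For each element, apply β then α: 1 → 3 → 6; 2 → 9 → 9; 3 → 5 → 5; 4 → 6 → 4; 5 → 7 → 8; 6 → 1 → 3; 7 → 4 → 2; 8 → 8 → 1; 9 → 2 → 7.
Collecting the images, αβ = [6 9 5 4 8 3 2 1 7].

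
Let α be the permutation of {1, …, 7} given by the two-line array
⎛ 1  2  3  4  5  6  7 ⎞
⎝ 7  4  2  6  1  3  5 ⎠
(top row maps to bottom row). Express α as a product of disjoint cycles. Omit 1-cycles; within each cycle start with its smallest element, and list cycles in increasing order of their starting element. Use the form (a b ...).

From 1: 1 → 7 → 5 → 1, closing the cycle (1 7 5).
Repeating from the next unused element and collecting all non-trivial cycles gives (1 7 5)(2 4 6 3).

(1 7 5)(2 4 6 3)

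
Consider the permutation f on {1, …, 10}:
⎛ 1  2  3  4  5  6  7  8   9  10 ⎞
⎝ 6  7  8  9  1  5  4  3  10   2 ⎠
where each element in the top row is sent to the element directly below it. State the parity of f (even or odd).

In disjoint-cycle form the cycle lengths are 5, 3, 2.
A cycle is odd iff its length is even; f has 1 even-length cycle, so sgn(f) = (−1)^1 and f is odd.

odd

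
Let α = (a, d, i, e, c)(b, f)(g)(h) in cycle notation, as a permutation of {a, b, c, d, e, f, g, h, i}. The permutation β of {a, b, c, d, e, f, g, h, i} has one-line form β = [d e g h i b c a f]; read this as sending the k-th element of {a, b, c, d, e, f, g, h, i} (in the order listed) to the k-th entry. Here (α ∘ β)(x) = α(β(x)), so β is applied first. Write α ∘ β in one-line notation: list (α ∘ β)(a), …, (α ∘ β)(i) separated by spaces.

Chase each element through β then α: a → d → i; b → e → c; c → g → g; d → h → h; e → i → e; f → b → f; g → c → a; h → a → d; i → f → b.
So α ∘ β in one-line form is i c g h e f a d b.

i c g h e f a d b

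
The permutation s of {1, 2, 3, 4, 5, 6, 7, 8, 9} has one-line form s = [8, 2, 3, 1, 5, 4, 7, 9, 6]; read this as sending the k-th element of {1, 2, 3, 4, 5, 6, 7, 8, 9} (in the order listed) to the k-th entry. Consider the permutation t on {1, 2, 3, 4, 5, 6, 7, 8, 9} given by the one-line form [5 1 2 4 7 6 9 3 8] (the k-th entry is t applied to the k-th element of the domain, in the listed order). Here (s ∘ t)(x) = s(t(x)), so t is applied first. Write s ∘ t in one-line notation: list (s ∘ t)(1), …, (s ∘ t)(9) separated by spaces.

(s ∘ t)(x) = s(t(x)). Computing each image: s(t(1)) = s(5) = 5, s(t(2)) = s(1) = 8, s(t(3)) = s(2) = 2, s(t(4)) = s(4) = 1, s(t(5)) = s(7) = 7, s(t(6)) = s(6) = 4, s(t(7)) = s(9) = 6, s(t(8)) = s(3) = 3, s(t(9)) = s(8) = 9.
Hence s ∘ t = [5 8 2 1 7 4 6 3 9].

5 8 2 1 7 4 6 3 9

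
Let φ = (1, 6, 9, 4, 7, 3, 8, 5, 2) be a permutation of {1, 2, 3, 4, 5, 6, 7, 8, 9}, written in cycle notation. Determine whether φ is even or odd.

The cycle lengths are 9.
A cycle of length ℓ contributes ℓ−1 transpositions, so φ is a product of 8 transpositions — even.

even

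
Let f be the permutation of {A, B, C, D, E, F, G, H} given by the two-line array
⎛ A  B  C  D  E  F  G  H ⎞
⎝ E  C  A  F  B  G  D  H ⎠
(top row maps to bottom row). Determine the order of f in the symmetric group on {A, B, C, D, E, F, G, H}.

12

Decomposing into disjoint cycles gives cycle lengths 4, 3, 1.
The order is lcm(4, 3) = 12.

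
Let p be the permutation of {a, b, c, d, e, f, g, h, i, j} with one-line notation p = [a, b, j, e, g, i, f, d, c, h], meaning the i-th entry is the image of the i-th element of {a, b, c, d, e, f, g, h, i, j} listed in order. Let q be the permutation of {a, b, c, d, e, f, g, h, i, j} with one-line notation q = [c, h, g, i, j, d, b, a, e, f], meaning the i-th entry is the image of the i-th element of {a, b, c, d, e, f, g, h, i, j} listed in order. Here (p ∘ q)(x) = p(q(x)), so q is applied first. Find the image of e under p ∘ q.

h

First apply q: q(e) = j, then p(j) = h. Thus (p ∘ q)(e) = h.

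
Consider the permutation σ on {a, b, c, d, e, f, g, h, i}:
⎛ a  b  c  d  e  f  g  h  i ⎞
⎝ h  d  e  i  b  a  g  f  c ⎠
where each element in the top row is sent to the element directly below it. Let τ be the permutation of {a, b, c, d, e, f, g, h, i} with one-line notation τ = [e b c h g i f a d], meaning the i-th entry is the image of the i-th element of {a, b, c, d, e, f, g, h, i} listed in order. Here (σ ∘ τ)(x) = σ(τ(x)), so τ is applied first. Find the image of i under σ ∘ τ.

τ(i) = d, then σ(d) = i; composing gives (σ ∘ τ)(i) = i.

i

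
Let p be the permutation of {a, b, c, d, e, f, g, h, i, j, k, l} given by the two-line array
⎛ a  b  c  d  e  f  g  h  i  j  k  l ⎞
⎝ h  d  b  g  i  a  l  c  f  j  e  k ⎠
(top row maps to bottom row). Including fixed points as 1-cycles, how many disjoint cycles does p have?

2

The cycle decomposition is (a h c b d g l k e i f)(j), which has 2 cycles (counting 1-cycles).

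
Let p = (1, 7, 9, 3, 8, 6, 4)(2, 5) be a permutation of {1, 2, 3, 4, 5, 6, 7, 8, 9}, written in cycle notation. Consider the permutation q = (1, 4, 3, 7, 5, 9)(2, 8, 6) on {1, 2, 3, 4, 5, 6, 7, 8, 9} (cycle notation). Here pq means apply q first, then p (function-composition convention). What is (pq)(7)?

(pq)(7) = p(q(7)). q(7) = 5, then p(5) = 2. So (pq)(7) = 2.

2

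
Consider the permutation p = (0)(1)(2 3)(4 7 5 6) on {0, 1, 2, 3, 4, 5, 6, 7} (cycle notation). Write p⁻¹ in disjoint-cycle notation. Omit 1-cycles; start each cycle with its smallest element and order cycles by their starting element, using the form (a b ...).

The inverse reverses each cycle.
After reversing and putting each cycle's least element first, p⁻¹ = (2 3)(4 6 5 7).

(2 3)(4 6 5 7)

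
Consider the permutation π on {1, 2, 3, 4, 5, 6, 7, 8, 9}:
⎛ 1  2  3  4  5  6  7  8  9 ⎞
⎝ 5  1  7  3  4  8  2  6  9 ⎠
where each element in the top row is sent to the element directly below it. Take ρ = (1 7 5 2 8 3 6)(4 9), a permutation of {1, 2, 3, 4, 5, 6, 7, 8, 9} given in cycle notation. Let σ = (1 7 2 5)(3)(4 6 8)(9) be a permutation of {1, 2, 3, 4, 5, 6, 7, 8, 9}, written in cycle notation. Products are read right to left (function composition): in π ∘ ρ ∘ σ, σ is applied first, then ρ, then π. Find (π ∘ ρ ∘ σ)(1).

4

(π ∘ ρ ∘ σ)(1) = π(ρ(σ(1))). σ(1) = 7, then ρ(7) = 5, then π(5) = 4, so the result is 4.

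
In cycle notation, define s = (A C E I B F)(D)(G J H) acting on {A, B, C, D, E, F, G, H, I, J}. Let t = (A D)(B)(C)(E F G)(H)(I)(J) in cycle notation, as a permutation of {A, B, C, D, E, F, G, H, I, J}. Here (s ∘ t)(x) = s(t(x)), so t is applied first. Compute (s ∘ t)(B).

t(B) = B, then s(B) = F; composing gives (s ∘ t)(B) = F.

F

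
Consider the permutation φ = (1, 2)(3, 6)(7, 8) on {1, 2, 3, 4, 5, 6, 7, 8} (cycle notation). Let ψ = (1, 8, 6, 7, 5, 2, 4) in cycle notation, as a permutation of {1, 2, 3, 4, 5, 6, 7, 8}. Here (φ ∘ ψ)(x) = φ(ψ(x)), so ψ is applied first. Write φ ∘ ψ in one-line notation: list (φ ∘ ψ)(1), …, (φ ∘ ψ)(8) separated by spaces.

7 4 6 2 1 8 5 3

For each element, apply ψ then φ: 1 → 8 → 7; 2 → 4 → 4; 3 → 3 → 6; 4 → 1 → 2; 5 → 2 → 1; 6 → 7 → 8; 7 → 5 → 5; 8 → 6 → 3.
So φ ∘ ψ in one-line form is 7 4 6 2 1 8 5 3.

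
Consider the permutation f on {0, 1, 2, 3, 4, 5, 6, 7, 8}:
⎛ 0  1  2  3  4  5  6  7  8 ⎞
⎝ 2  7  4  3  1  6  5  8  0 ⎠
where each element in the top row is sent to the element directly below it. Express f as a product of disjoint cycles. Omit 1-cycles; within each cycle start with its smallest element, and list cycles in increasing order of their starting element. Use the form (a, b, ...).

(0, 2, 4, 1, 7, 8)(5, 6)

From 0: 0 → 2 → 4 → 1 → 7 → 8 → 0, closing the cycle (0, 2, 4, 1, 7, 8).
Repeating from the next unused element and collecting all non-trivial cycles gives (0, 2, 4, 1, 7, 8)(5, 6).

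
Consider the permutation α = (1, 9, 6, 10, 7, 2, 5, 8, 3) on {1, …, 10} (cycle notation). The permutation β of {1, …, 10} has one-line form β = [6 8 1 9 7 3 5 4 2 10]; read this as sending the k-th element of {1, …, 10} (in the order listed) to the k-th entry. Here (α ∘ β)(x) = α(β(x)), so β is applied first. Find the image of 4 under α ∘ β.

6

(α ∘ β)(4) = α(β(4)). β(4) = 9, then α(9) = 6. So (α ∘ β)(4) = 6.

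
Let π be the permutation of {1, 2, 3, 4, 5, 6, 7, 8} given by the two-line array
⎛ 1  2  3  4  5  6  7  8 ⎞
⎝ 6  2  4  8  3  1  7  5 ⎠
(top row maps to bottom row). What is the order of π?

4

Writing π as disjoint cycles, the cycle lengths are 4, 2, 1, 1.
Since disjoint cycles commute, ord(π) = lcm(4, 2) = 4.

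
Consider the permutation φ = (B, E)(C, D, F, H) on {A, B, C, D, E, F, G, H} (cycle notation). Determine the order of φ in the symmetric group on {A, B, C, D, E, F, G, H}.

The cycle type of φ is (4, 2, 1, 1).
Since disjoint cycles commute, ord(φ) = lcm(4, 2) = 4.

4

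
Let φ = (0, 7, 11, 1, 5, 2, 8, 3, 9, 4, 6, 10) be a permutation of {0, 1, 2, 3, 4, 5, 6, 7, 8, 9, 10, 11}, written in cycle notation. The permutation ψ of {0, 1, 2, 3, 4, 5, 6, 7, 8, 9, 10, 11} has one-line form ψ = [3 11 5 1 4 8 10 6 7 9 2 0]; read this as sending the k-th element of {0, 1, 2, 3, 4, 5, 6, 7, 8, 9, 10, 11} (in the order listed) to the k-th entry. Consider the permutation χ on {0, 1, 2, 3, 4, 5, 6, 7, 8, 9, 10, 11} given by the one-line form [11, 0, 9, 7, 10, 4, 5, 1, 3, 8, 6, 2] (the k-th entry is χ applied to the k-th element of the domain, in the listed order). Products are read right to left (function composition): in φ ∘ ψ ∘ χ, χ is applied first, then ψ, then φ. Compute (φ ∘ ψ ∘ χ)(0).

Chase 0: χ(0) = 11; ψ(11) = 0; φ(0) = 7. Hence (φ ∘ ψ ∘ χ)(0) = 7.

7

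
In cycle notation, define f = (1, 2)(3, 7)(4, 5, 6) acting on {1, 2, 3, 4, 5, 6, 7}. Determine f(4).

5

4 appears in (4, 5, 6); the next entry (wrapping around) is 5.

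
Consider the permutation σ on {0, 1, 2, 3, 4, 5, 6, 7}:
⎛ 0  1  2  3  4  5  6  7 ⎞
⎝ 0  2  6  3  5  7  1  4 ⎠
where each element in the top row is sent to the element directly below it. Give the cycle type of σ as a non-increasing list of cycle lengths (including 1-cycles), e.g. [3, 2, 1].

The disjoint cycles are (0)(1 2 6)(3)(4 5 7), with lengths 3, 3, 1, 1 in non-increasing order.

[3, 3, 1, 1]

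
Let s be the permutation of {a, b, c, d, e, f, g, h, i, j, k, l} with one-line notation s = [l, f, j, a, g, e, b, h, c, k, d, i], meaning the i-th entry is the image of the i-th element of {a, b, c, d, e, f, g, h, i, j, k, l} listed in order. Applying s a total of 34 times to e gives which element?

Tracing e → g → … returns to e after 4 steps, so e lies in a 4-cycle (b f e g).
Powers repeat with period 4 on this cycle, and 34 mod 4 = 2, so s^34(e) = s^2(e).
Stepping 2 places around the cycle: e → g → b.

b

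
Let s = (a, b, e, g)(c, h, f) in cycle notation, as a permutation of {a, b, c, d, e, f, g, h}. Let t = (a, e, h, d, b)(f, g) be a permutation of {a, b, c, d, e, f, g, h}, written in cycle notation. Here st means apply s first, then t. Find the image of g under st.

e

First apply s: s(g) = a, then t(a) = e. Thus (st)(g) = e.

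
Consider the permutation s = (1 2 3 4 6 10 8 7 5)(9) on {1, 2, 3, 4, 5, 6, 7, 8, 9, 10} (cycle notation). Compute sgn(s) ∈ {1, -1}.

The cycle lengths are 9, 1.
A cycle is odd iff its length is even; s has 0 even-length cycles, so sgn(s) = (−1)^0 and s is even.

1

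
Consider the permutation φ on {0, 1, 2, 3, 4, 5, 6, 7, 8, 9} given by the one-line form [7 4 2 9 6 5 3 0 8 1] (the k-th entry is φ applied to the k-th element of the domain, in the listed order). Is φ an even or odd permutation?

odd

In disjoint-cycle form the cycle lengths are 5, 2, 1, 1, 1.
A cycle of length ℓ contributes ℓ−1 transpositions, so φ is a product of 4 + 1 = 5 transpositions — odd.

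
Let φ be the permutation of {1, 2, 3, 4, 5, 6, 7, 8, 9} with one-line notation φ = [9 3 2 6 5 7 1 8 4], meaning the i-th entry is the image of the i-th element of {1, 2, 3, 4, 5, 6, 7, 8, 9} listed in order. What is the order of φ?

10

The disjoint-cycle form of φ has cycle lengths 5, 2, 1, 1.
The order of φ is the least common multiple of its cycle lengths: lcm(5, 2) = 10.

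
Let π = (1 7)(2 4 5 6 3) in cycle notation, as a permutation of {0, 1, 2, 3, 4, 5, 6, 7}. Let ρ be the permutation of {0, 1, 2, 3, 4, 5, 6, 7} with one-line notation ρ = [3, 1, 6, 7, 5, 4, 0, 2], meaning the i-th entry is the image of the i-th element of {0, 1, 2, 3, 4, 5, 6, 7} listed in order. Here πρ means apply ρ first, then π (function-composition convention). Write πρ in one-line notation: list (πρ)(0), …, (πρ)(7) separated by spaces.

2 7 3 1 6 5 0 4

For each element, apply ρ then π: 0 → 3 → 2; 1 → 1 → 7; 2 → 6 → 3; 3 → 7 → 1; 4 → 5 → 6; 5 → 4 → 5; 6 → 0 → 0; 7 → 2 → 4.
So πρ in one-line form is 2 7 3 1 6 5 0 4.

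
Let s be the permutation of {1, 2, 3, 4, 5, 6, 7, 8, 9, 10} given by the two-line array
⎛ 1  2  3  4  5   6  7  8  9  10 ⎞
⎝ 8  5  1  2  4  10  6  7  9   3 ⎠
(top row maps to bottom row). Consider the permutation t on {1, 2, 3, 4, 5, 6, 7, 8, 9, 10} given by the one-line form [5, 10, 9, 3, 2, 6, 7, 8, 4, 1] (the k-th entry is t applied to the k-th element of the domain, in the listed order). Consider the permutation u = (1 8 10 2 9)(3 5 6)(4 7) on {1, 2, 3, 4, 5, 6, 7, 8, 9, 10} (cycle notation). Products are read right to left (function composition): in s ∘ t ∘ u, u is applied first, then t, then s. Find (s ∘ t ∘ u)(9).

Apply the permutations in order: u(9) = 1, then t(1) = 5, then s(5) = 4. So (s ∘ t ∘ u)(9) = 4.

4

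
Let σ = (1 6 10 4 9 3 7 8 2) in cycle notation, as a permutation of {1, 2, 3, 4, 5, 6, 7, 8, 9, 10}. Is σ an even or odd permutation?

The cycle lengths are 9, 1.
A cycle is odd iff its length is even; σ has 0 even-length cycles, so sgn(σ) = (−1)^0 and σ is even.

even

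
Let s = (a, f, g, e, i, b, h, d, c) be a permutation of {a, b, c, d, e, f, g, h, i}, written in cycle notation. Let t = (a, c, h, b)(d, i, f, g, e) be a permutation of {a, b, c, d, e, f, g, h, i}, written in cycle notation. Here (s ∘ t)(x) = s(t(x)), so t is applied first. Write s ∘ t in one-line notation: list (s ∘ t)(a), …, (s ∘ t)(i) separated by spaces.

a f d b c e i h g

(s ∘ t)(x) = s(t(x)). Computing each image: s(t(a)) = s(c) = a, s(t(b)) = s(a) = f, s(t(c)) = s(h) = d, s(t(d)) = s(i) = b, s(t(e)) = s(d) = c, s(t(f)) = s(g) = e, s(t(g)) = s(e) = i, s(t(h)) = s(b) = h, s(t(i)) = s(f) = g.
Hence s ∘ t = [a f d b c e i h g].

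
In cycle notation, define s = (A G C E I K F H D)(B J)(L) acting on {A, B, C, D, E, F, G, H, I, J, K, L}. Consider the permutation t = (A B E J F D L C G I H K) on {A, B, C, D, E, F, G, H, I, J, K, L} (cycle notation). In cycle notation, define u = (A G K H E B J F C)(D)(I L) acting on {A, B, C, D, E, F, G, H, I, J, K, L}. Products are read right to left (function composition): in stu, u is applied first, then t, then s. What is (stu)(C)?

J

Apply the permutations in order: u(C) = A, then t(A) = B, then s(B) = J. So (stu)(C) = J.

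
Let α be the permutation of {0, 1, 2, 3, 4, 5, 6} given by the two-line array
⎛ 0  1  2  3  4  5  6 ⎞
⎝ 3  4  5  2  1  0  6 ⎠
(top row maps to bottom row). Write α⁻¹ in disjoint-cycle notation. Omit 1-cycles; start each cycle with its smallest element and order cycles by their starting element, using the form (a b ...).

(0 5 2 3)(1 4)

First write α in disjoint cycles: (0 3 2 5)(1 4).
Reversing each cycle (and rotating so the smallest element leads) gives α⁻¹ = (0 5 2 3)(1 4).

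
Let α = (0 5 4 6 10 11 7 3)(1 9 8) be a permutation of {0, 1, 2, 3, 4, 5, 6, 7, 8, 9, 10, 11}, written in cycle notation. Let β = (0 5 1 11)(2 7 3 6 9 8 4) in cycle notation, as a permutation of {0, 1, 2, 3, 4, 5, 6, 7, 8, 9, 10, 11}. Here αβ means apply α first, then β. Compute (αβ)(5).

(αβ)(5) = β(α(5)). α(5) = 4, then β(4) = 2. So (αβ)(5) = 2.

2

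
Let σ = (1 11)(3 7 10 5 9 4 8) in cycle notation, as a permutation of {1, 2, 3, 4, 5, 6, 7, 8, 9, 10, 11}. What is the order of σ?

14

The cycle type of σ is (7, 2, 1, 1).
The order of σ is the least common multiple of its cycle lengths: lcm(7, 2) = 14.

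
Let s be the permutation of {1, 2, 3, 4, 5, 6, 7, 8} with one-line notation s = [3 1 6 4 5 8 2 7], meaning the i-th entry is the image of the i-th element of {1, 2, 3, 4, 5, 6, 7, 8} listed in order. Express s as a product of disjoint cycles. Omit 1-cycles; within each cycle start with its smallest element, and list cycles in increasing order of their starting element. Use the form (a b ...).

Start at 1 and follow images: 1 → 3 → 6 → 8 → 7 → 2 → 1, giving the cycle (1 3 6 8 7 2).
Repeating from the next unused element and collecting all non-trivial cycles gives (1 3 6 8 7 2).

(1 3 6 8 7 2)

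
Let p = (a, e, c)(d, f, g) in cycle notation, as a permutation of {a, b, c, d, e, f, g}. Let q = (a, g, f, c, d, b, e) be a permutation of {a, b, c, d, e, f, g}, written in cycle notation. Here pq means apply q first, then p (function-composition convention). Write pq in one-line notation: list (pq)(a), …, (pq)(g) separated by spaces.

d c f b e a g

For each element, apply q then p: a → g → d; b → e → c; c → d → f; d → b → b; e → a → e; f → c → a; g → f → g.
Collecting the images, pq = [d c f b e a g].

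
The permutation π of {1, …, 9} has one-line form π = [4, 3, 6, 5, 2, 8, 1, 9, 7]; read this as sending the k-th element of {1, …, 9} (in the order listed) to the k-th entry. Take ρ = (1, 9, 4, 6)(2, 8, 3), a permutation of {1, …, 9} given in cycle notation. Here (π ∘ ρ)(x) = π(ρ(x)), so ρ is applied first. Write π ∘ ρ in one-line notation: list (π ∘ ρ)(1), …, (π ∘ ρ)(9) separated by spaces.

7 9 3 8 2 4 1 6 5

(π ∘ ρ)(x) = π(ρ(x)). Computing each image: π(ρ(1)) = π(9) = 7, π(ρ(2)) = π(8) = 9, π(ρ(3)) = π(2) = 3, π(ρ(4)) = π(6) = 8, π(ρ(5)) = π(5) = 2, π(ρ(6)) = π(1) = 4, π(ρ(7)) = π(7) = 1, π(ρ(8)) = π(3) = 6, π(ρ(9)) = π(4) = 5.
Hence π ∘ ρ = [7 9 3 8 2 4 1 6 5].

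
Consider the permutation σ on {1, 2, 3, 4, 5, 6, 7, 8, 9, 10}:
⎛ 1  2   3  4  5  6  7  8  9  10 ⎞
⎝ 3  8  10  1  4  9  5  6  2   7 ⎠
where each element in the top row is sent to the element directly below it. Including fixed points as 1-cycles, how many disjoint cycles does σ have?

The cycle decomposition is (1, 3, 10, 7, 5, 4)(2, 8, 6, 9), which has 2 cycles (counting 1-cycles).

2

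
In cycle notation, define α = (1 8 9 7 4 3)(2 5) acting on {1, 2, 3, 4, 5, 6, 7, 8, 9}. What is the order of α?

6

The cycle type of α is (6, 2, 1).
Since disjoint cycles commute, ord(α) = lcm(6, 2) = 6.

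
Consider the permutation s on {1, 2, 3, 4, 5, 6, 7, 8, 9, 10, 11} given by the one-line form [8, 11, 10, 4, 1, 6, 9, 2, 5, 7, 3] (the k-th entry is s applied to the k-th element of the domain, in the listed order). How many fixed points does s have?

The fixed points (elements with s(x) = x) are {4, 6}, so there are 2.

2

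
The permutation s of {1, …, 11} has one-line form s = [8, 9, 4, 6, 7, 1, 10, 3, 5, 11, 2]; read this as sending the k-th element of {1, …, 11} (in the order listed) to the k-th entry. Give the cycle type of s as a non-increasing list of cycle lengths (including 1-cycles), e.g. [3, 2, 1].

[6, 5]

The disjoint cycles are (1 8 3 4 6)(2 9 5 7 10 11), with lengths 6, 5 in non-increasing order.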